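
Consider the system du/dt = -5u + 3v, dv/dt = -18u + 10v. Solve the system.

Coefficient matrix A = [[-5, 3], [-18, 10]].
Characteristic polynomial det(A - λI) = λ^2 - 5λ + 4 = 0.
Eigenvalues λ = 4, 1.
For λ=4: (A-λI) row 1 is [-9, 3], so an eigenvector is (-1, -3).
For λ=1: (A-λI) row 1 is [-6, 3], so an eigenvector is (1, 2).
General solution: C_1e^(4t)(-1,-3) + C_2e^(t)(1,2).

u(t) = -C_1e^(4t) + C_2e^(t), v(t) = -3C_1e^(4t) + 2C_2e^(t)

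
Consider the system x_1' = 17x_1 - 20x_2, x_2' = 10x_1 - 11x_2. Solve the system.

x_1(t) = -3K_1e^(3t)sin(2t) + K_1e^(3t)cos(2t) + K_2e^(3t)sin(2t) + 3K_2e^(3t)cos(2t), x_2(t) = -2K_1e^(3t)sin(2t) + K_1e^(3t)cos(2t) + K_2e^(3t)sin(2t) + 2K_2e^(3t)cos(2t)

Coefficient matrix A = [[17, -20], [10, -11]].
Characteristic polynomial det(A - λI) = λ^2 - 6λ + 13 = 0.
Eigenvalues λ = 3 ± 2i (complex conjugate pair).
For λ=3+2i: an eigenvector is (1,1) - i(-3,-2) = (1 + 3i, 1 + 2i).
A real fundamental pair from Re and Im of e^((3+2i)t)v: X_1 = e^(3t)(cos(2t)·(1,1) + sin(2t)·(-3,-2)), X_2 = e^(3t)(sin(2t)·(1,1) - cos(2t)·(-3,-2)).
General solution: K_1X_1 + K_2X_2.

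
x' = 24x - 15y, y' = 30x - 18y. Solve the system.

x(t) = -2K_1e^(3t)sin(3t) - K_1e^(3t)cos(3t) - K_2e^(3t)sin(3t) + 2K_2e^(3t)cos(3t), y(t) = -3K_1e^(3t)sin(3t) - K_1e^(3t)cos(3t) - K_2e^(3t)sin(3t) + 3K_2e^(3t)cos(3t)

Coefficient matrix A = [[24, -15], [30, -18]].
Characteristic polynomial det(A - λI) = λ^2 - 6λ + 18 = 0.
Eigenvalues λ = 3 ± 3i (complex conjugate pair).
For λ=3+3i: an eigenvector is (-1,-1) - i(-2,-3) = (-1 + 2i, -1 + 3i).
A real fundamental pair from Re and Im of e^((3+3i)t)v: X_1 = e^(3t)(cos(3t)·(-1,-1) + sin(3t)·(-2,-3)), X_2 = e^(3t)(sin(3t)·(-1,-1) - cos(3t)·(-2,-3)).
General solution: K_1X_1 + K_2X_2.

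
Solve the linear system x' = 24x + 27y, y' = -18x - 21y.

Coefficient matrix A = [[24, 27], [-18, -21]].
Characteristic polynomial det(A - λI) = λ^2 - 3λ - 18 = 0.
Eigenvalues λ = -3, 6.
For λ=-3: (A-λI) row 1 is [27, 27], so an eigenvector is (1, -1).
For λ=6: (A-λI) row 1 is [18, 27], so an eigenvector is (3, -2).
General solution: C_1e^(-3t)(1,-1) + C_2e^(6t)(3,-2).

x(t) = C_1e^(-3t) + 3C_2e^(6t), y(t) = -C_1e^(-3t) - 2C_2e^(6t)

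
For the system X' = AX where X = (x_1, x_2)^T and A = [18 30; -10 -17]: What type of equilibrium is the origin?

saddle

A = [[18,30],[-10,-17]]; det(A-λI) = λ^2 - λ - 6.
λ = -2, 3: opposite signs.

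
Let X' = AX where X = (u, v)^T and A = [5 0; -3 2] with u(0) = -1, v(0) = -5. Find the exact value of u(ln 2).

A = [[5,0],[-3,2]]; eigenvalues λ = 5, 2.
Eigenvectors: (-1,1) for λ=5, (0,1) for λ=2.
From the initial condition, c_1 = 1, c_2 = -6.
u(ln 2) = (1)(2^5)(-1) + (-6)(2^2)(0) = -32.

-32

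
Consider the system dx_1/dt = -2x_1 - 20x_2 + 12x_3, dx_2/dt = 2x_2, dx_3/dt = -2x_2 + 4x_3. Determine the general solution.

Coefficient matrix A = [[-2, -20, 12], [0, 2, 0], [0, -2, 4]].
det(A - λI) = 0 gives eigenvalues λ = -2, 2, 4.
For λ=-2: eigenvector (1,0,0).
For λ=2: eigenvector (-2,1,1).
For λ=4: eigenvector (2,0,1).
General solution: K_1e^(-2t)(1,0,0) + K_2e^(2t)(-2,1,1) + K_3e^(4t)(2,0,1).

x_1(t) = K_1e^(-2t) - 2K_2e^(2t) + 2K_3e^(4t), x_2(t) = K_2e^(2t), x_3(t) = K_2e^(2t) + K_3e^(4t)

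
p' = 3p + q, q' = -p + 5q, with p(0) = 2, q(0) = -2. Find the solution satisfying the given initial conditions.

p(t) = -4te^(4t) + 2e^(4t), q(t) = -4te^(4t) - 2e^(4t)

Coefficient matrix A = [[3, 1], [-1, 5]].
Characteristic polynomial det(A - λI) = λ^2 - 8λ + 16 = 0.
Single eigenvalue λ = 4 with algebraic multiplicity 2.
Eigenvector v = (-1,-1); generalized eigenvector w with (A-λI)w=v is (-2,-3).
General solution: e^(4t)[C_1·v + C_2·(t·v + w)].
Applying p(0)=2, q(0)=-2 gives C_1=-10, C_2=4.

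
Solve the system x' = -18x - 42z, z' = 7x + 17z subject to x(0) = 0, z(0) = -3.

x(t) = 18e^(3t) - 18e^(-4t), z(t) = -9e^(3t) + 6e^(-4t)

Coefficient matrix A = [[-18, -42], [7, 17]].
Characteristic polynomial det(A - λI) = λ^2 + λ - 12 = 0.
Eigenvalues λ = 3, -4.
For λ=3: (A-λI) row 1 is [-21, -42], so an eigenvector is (2, -1).
For λ=-4: (A-λI) row 1 is [-14, -42], so an eigenvector is (3, -1).
General solution: c_1e^(3t)(2,-1) + c_2e^(-4t)(3,-1).
Applying x(0)=0, z(0)=-3 gives c_1=9, c_2=-6.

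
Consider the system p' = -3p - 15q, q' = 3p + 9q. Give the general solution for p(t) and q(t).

Coefficient matrix A = [[-3, -15], [3, 9]].
Characteristic polynomial det(A - λI) = λ^2 - 6λ + 18 = 0.
Eigenvalues λ = 3 ± 3i (complex conjugate pair).
For λ=3+3i: an eigenvector is (2,-1) - i(1,0) = (2 - i, -1).
A real fundamental pair from Re and Im of e^((3+3i)t)v: X_1 = e^(3t)(cos(3t)·(2,-1) + sin(3t)·(1,0)), X_2 = e^(3t)(sin(3t)·(2,-1) - cos(3t)·(1,0)).
General solution: c_1X_1 + c_2X_2.

p(t) = c_1e^(3t)sin(3t) + 2c_1e^(3t)cos(3t) + 2c_2e^(3t)sin(3t) - c_2e^(3t)cos(3t), q(t) = -c_1e^(3t)cos(3t) - c_2e^(3t)sin(3t)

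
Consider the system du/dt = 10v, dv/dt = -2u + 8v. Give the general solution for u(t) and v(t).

Coefficient matrix A = [[0, 10], [-2, 8]].
Characteristic polynomial det(A - λI) = λ^2 - 8λ + 20 = 0.
Eigenvalues λ = 4 ± 2i (complex conjugate pair).
For λ=4+2i: an eigenvector is (-2,-1) - i(-1,0) = (-2 + i, -1).
A real fundamental pair from Re and Im of e^((4+2i)t)v: X_1 = e^(4t)(cos(2t)·(-2,-1) + sin(2t)·(-1,0)), X_2 = e^(4t)(sin(2t)·(-2,-1) - cos(2t)·(-1,0)).
General solution: C_1X_1 + C_2X_2.

u(t) = -C_1e^(4t)sin(2t) - 2C_1e^(4t)cos(2t) - 2C_2e^(4t)sin(2t) + C_2e^(4t)cos(2t), v(t) = -C_1e^(4t)cos(2t) - C_2e^(4t)sin(2t)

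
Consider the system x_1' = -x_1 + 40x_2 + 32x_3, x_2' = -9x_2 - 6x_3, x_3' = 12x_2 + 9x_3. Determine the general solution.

x_1(t) = C_1e^(-t) - 4C_2e^(-3t) + 6C_3e^(3t), x_2(t) = C_2e^(-3t) - C_3e^(3t), x_3(t) = -C_2e^(-3t) + 2C_3e^(3t)

Coefficient matrix A = [[-1, 40, 32], [0, -9, -6], [0, 12, 9]].
det(A - λI) = 0 gives eigenvalues λ = -1, -3, 3.
For λ=-1: eigenvector (1,0,0).
For λ=-3: eigenvector (-4,1,-1).
For λ=3: eigenvector (6,-1,2).
General solution: C_1e^(-t)(1,0,0) + C_2e^(-3t)(-4,1,-1) + C_3e^(3t)(6,-1,2).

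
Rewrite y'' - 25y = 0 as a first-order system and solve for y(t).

Let x_1 = y, x_2 = y'. Then x_1' = x_2 and x_2' = 25x_1.
A = [[0,1],[25,0]]; det(A-λI) = λ^2 - 25.
Eigenvalues λ = -5, 5 with eigenvectors (1,-5), (1,5).

y(t) = c_1e^(-5t) + c_2e^(5t)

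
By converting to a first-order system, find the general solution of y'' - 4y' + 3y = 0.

y(t) = c_1e^(t) + c_2e^(3t)

Let x_1 = y, x_2 = y'. Then x_1' = x_2 and x_2' = -3x_1 + 4x_2.
A = [[0,1],[-3,4]]; det(A-λI) = λ^2 - 4λ + 3.
Eigenvalues λ = 1, 3 with eigenvectors (1,1), (1,3).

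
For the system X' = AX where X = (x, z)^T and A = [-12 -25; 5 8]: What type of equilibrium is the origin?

A = [[-12,-25],[5,8]]; det(A-λI) = λ^2 + 4λ + 29.
λ = -2 ± 5i: negative real part.

stable spiral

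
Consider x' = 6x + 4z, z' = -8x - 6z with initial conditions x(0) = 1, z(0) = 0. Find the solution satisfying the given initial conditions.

x(t) = 2e^(2t) - e^(-2t), z(t) = -2e^(2t) + 2e^(-2t)

Coefficient matrix A = [[6, 4], [-8, -6]].
Characteristic polynomial det(A - λI) = λ^2 - 4 = 0.
Eigenvalues λ = 2, -2.
For λ=2: (A-λI) row 1 is [4, 4], so an eigenvector is (-1, 1).
For λ=-2: (A-λI) row 1 is [8, 4], so an eigenvector is (1, -2).
General solution: C_1e^(2t)(-1,1) + C_2e^(-2t)(1,-2).
Applying x(0)=1, z(0)=0 gives C_1=-2, C_2=-1.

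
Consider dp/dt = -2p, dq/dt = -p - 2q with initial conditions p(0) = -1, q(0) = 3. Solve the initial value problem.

p(t) = -e^(-2t), q(t) = te^(-2t) + 3e^(-2t)

Coefficient matrix A = [[-2, 0], [-1, -2]].
Characteristic polynomial det(A - λI) = λ^2 + 4λ + 4 = 0.
Single eigenvalue λ = -2 with algebraic multiplicity 2.
Eigenvector v = (0,-1); generalized eigenvector w with (A-λI)w=v is (1,2).
General solution: e^(-2t)[c_1·v + c_2·(t·v + w)].
Applying p(0)=-1, q(0)=3 gives c_1=-5, c_2=-1.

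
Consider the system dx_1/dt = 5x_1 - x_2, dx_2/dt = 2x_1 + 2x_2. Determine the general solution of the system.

x_1(t) = K_1e^(3t) + K_2e^(4t), x_2(t) = 2K_1e^(3t) + K_2e^(4t)

Coefficient matrix A = [[5, -1], [2, 2]].
Characteristic polynomial det(A - λI) = λ^2 - 7λ + 12 = 0.
Eigenvalues λ = 3, 4.
For λ=3: (A-λI) row 1 is [2, -1], so an eigenvector is (1, 2).
For λ=4: (A-λI) row 1 is [1, -1], so an eigenvector is (1, 1).
General solution: K_1e^(3t)(1,2) + K_2e^(4t)(1,1).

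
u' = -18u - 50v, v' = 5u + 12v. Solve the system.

Coefficient matrix A = [[-18, -50], [5, 12]].
Characteristic polynomial det(A - λI) = λ^2 + 6λ + 34 = 0.
Eigenvalues λ = -3 ± 5i (complex conjugate pair).
For λ=-3+5i: an eigenvector is (1,0) - i(-3,1) = (1 + 3i, 0 - i).
A real fundamental pair from Re and Im of e^((-3+5i)t)v: X_1 = e^(-3t)(cos(5t)·(1,0) + sin(5t)·(-3,1)), X_2 = e^(-3t)(sin(5t)·(1,0) - cos(5t)·(-3,1)).
General solution: K_1X_1 + K_2X_2.

u(t) = -3K_1e^(-3t)sin(5t) + K_1e^(-3t)cos(5t) + K_2e^(-3t)sin(5t) + 3K_2e^(-3t)cos(5t), v(t) = K_1e^(-3t)sin(5t) - K_2e^(-3t)cos(5t)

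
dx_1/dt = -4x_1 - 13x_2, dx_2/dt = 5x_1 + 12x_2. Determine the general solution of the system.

x_1(t) = -2K_1e^(4t)sin(t) - 3K_1e^(4t)cos(t) - 3K_2e^(4t)sin(t) + 2K_2e^(4t)cos(t), x_2(t) = K_1e^(4t)sin(t) + 2K_1e^(4t)cos(t) + 2K_2e^(4t)sin(t) - K_2e^(4t)cos(t)

Coefficient matrix A = [[-4, -13], [5, 12]].
Characteristic polynomial det(A - λI) = λ^2 - 8λ + 17 = 0.
Eigenvalues λ = 4 ± i (complex conjugate pair).
For λ=4+i: an eigenvector is (-3,2) - i(-2,1) = (-3 + 2i, 2 - i).
A real fundamental pair from Re and Im of e^((4+i)t)v: X_1 = e^(4t)(cos(t)·(-3,2) + sin(t)·(-2,1)), X_2 = e^(4t)(sin(t)·(-3,2) - cos(t)·(-2,1)).
General solution: K_1X_1 + K_2X_2.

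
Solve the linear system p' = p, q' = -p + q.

Coefficient matrix A = [[1, 0], [-1, 1]].
Characteristic polynomial det(A - λI) = λ^2 - 2λ + 1 = 0.
Single eigenvalue λ = 1 with algebraic multiplicity 2.
Eigenvector v = (0,-1); generalized eigenvector w with (A-λI)w=v is (1,2).
General solution: e^(t)[K_1·v + K_2·(t·v + w)].

p(t) = K_2e^(t), q(t) = -K_1e^(t) - K_2te^(t) + 2K_2e^(t)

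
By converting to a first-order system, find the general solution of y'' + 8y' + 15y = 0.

y(t) = K_1e^(-5t) + K_2e^(-3t)

Let x_1 = y, x_2 = y'. Then x_1' = x_2 and x_2' = -15x_1 - 8x_2.
A = [[0,1],[-15,-8]]; det(A-λI) = λ^2 + 8λ + 15.
Eigenvalues λ = -5, -3 with eigenvectors (1,-5), (1,-3).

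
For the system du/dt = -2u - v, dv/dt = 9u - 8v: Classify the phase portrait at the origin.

A = [[-2,-1],[9,-8]]; det(A-λI) = λ^2 + 10λ + 25.
repeated λ = -5 with a single eigenvector.

stable improper node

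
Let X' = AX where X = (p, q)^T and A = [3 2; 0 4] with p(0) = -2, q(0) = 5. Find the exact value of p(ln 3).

486

A = [[3,2],[0,4]]; eigenvalues λ = 3, 4.
Eigenvectors: (1,0) for λ=3, (2,1) for λ=4.
From the initial condition, c_1 = -12, c_2 = 5.
p(ln 3) = (-12)(3^3)(1) + (5)(3^4)(2) = 486.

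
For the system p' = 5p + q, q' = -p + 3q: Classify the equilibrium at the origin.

unstable improper node

A = [[5,1],[-1,3]]; det(A-λI) = λ^2 - 8λ + 16.
repeated λ = 4 with a single eigenvector.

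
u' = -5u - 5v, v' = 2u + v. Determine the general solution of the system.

Coefficient matrix A = [[-5, -5], [2, 1]].
Characteristic polynomial det(A - λI) = λ^2 + 4λ + 5 = 0.
Eigenvalues λ = -2 ± i (complex conjugate pair).
For λ=-2+i: an eigenvector is (2,-1) - i(-1,1) = (2 + i, -1 - i).
A real fundamental pair from Re and Im of e^((-2+i)t)v: X_1 = e^(-2t)(cos(t)·(2,-1) + sin(t)·(-1,1)), X_2 = e^(-2t)(sin(t)·(2,-1) - cos(t)·(-1,1)).
General solution: c_1X_1 + c_2X_2.

u(t) = -c_1e^(-2t)sin(t) + 2c_1e^(-2t)cos(t) + 2c_2e^(-2t)sin(t) + c_2e^(-2t)cos(t), v(t) = c_1e^(-2t)sin(t) - c_1e^(-2t)cos(t) - c_2e^(-2t)sin(t) - c_2e^(-2t)cos(t)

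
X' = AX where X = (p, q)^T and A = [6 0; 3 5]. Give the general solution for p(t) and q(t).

Coefficient matrix A = [[6, 0], [3, 5]].
Characteristic polynomial det(A - λI) = λ^2 - 11λ + 30 = 0.
Eigenvalues λ = 6, 5.
For λ=6: (A-λI) row 2 is [3, -1], so an eigenvector is (1, 3).
For λ=5: (A-λI) row 1 is [1, 0], so an eigenvector is (0, -1).
General solution: c_1e^(6t)(1,3) + c_2e^(5t)(0,-1).

p(t) = c_1e^(6t), q(t) = 3c_1e^(6t) - c_2e^(5t)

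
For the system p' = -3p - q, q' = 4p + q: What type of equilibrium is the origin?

A = [[-3,-1],[4,1]]; det(A-λI) = λ^2 + 2λ + 1.
repeated λ = -1 with a single eigenvector.

stable improper node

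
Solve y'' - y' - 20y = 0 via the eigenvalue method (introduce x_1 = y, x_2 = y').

Let x_1 = y, x_2 = y'. Then x_1' = x_2 and x_2' = 20x_1 + x_2.
A = [[0,1],[20,1]]; det(A-λI) = λ^2 - λ - 20.
Eigenvalues λ = 5, -4 with eigenvectors (1,5), (1,-4).

y(t) = K_1e^(5t) + K_2e^(-4t)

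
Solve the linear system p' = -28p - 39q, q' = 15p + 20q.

p(t) = 3K_1e^(-4t)sin(3t) - 2K_1e^(-4t)cos(3t) - 2K_2e^(-4t)sin(3t) - 3K_2e^(-4t)cos(3t), q(t) = -2K_1e^(-4t)sin(3t) + K_1e^(-4t)cos(3t) + K_2e^(-4t)sin(3t) + 2K_2e^(-4t)cos(3t)

Coefficient matrix A = [[-28, -39], [15, 20]].
Characteristic polynomial det(A - λI) = λ^2 + 8λ + 25 = 0.
Eigenvalues λ = -4 ± 3i (complex conjugate pair).
For λ=-4+3i: an eigenvector is (-2,1) - i(3,-2) = (-2 - 3i, 1 + 2i).
A real fundamental pair from Re and Im of e^((-4+3i)t)v: X_1 = e^(-4t)(cos(3t)·(-2,1) + sin(3t)·(3,-2)), X_2 = e^(-4t)(sin(3t)·(-2,1) - cos(3t)·(3,-2)).
General solution: K_1X_1 + K_2X_2.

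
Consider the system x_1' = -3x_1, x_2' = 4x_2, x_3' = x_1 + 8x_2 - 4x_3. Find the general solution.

x_1(t) = c_1e^(-3t), x_2(t) = c_2e^(4t), x_3(t) = c_1e^(-3t) + c_2e^(4t) + c_3e^(-4t)

Coefficient matrix A = [[-3, 0, 0], [0, 4, 0], [1, 8, -4]].
det(A - λI) = 0 gives eigenvalues λ = -3, 4, -4.
For λ=-3: eigenvector (1,0,1).
For λ=4: eigenvector (0,1,1).
For λ=-4: eigenvector (0,0,1).
General solution: c_1e^(-3t)(1,0,1) + c_2e^(4t)(0,1,1) + c_3e^(-4t)(0,0,1).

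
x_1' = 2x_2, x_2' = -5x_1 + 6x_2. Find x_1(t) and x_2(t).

Coefficient matrix A = [[0, 2], [-5, 6]].
Characteristic polynomial det(A - λI) = λ^2 - 6λ + 10 = 0.
Eigenvalues λ = 3 ± i (complex conjugate pair).
For λ=3+i: an eigenvector is (1,1) - i(-1,-2) = (1 + i, 1 + 2i).
A real fundamental pair from Re and Im of e^((3+i)t)v: X_1 = e^(3t)(cos(t)·(1,1) + sin(t)·(-1,-2)), X_2 = e^(3t)(sin(t)·(1,1) - cos(t)·(-1,-2)).
General solution: c_1X_1 + c_2X_2.

x_1(t) = -c_1e^(3t)sin(t) + c_1e^(3t)cos(t) + c_2e^(3t)sin(t) + c_2e^(3t)cos(t), x_2(t) = -2c_1e^(3t)sin(t) + c_1e^(3t)cos(t) + c_2e^(3t)sin(t) + 2c_2e^(3t)cos(t)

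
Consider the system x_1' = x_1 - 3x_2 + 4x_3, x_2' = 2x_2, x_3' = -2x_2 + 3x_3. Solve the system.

Coefficient matrix A = [[1, -3, 4], [0, 2, 0], [0, -2, 3]].
det(A - λI) = 0 gives eigenvalues λ = 1, 2, 3.
For λ=1: eigenvector (1,0,0).
For λ=2: eigenvector (5,1,2).
For λ=3: eigenvector (2,0,1).
General solution: c_1e^(t)(1,0,0) + c_2e^(2t)(5,1,2) + c_3e^(3t)(2,0,1).

x_1(t) = c_1e^(t) + 5c_2e^(2t) + 2c_3e^(3t), x_2(t) = c_2e^(2t), x_3(t) = 2c_2e^(2t) + c_3e^(3t)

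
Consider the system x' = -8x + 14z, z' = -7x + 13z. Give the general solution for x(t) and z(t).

Coefficient matrix A = [[-8, 14], [-7, 13]].
Characteristic polynomial det(A - λI) = λ^2 - 5λ - 6 = 0.
Eigenvalues λ = 6, -1.
For λ=6: (A-λI) row 1 is [-14, 14], so an eigenvector is (1, 1).
For λ=-1: (A-λI) row 1 is [-7, 14], so an eigenvector is (-2, -1).
General solution: C_1e^(6t)(1,1) + C_2e^(-t)(-2,-1).

x(t) = C_1e^(6t) - 2C_2e^(-t), z(t) = C_1e^(6t) - C_2e^(-t)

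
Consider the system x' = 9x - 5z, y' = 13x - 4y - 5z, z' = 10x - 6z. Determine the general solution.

Coefficient matrix A = [[9, 0, -5], [13, -4, -5], [10, 0, -6]].
det(A - λI) = 0 gives eigenvalues λ = 4, -4, -1.
For λ=4: eigenvector (-1,-1,-1).
For λ=-4: eigenvector (0,1,0).
For λ=-1: eigenvector (1,1,2).
General solution: c_1e^(4t)(-1,-1,-1) + c_2e^(-4t)(0,1,0) + c_3e^(-t)(1,1,2).

x(t) = -c_1e^(4t) + c_3e^(-t), y(t) = -c_1e^(4t) + c_2e^(-4t) + c_3e^(-t), z(t) = -c_1e^(4t) + 2c_3e^(-t)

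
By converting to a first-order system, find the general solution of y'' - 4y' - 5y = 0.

Let x_1 = y, x_2 = y'. Then x_1' = x_2 and x_2' = 5x_1 + 4x_2.
A = [[0,1],[5,4]]; det(A-λI) = λ^2 - 4λ - 5.
Eigenvalues λ = 5, -1 with eigenvectors (1,5), (1,-1).

y(t) = c_1e^(5t) + c_2e^(-t)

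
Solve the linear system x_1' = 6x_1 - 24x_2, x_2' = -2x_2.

Coefficient matrix A = [[6, -24], [0, -2]].
Characteristic polynomial det(A - λI) = λ^2 - 4λ - 12 = 0.
Eigenvalues λ = -2, 6.
For λ=-2: (A-λI) row 1 is [8, -24], so an eigenvector is (-3, -1).
For λ=6: (A-λI) row 1 is [0, -24], so an eigenvector is (1, 0).
General solution: K_1e^(-2t)(-3,-1) + K_2e^(6t)(1,0).

x_1(t) = -3K_1e^(-2t) + K_2e^(6t), x_2(t) = -K_1e^(-2t)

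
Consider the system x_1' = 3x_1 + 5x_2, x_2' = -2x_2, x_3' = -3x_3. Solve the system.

x_1(t) = K_1e^(3t) - K_3e^(-2t), x_2(t) = K_3e^(-2t), x_3(t) = K_2e^(-3t)

Coefficient matrix A = [[3, 5, 0], [0, -2, 0], [0, 0, -3]].
det(A - λI) = 0 gives eigenvalues λ = 3, -3, -2.
For λ=3: eigenvector (1,0,0).
For λ=-3: eigenvector (0,0,1).
For λ=-2: eigenvector (-1,1,0).
General solution: K_1e^(3t)(1,0,0) + K_2e^(-3t)(0,0,1) + K_3e^(-2t)(-1,1,0).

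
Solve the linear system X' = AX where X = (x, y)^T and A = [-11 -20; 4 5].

x(t) = C_1e^(-3t)sin(4t) + 2C_1e^(-3t)cos(4t) + 2C_2e^(-3t)sin(4t) - C_2e^(-3t)cos(4t), y(t) = -C_1e^(-3t)cos(4t) - C_2e^(-3t)sin(4t)

Coefficient matrix A = [[-11, -20], [4, 5]].
Characteristic polynomial det(A - λI) = λ^2 + 6λ + 25 = 0.
Eigenvalues λ = -3 ± 4i (complex conjugate pair).
For λ=-3+4i: an eigenvector is (2,-1) - i(1,0) = (2 - i, -1).
A real fundamental pair from Re and Im of e^((-3+4i)t)v: X_1 = e^(-3t)(cos(4t)·(2,-1) + sin(4t)·(1,0)), X_2 = e^(-3t)(sin(4t)·(2,-1) - cos(4t)·(1,0)).
General solution: C_1X_1 + C_2X_2.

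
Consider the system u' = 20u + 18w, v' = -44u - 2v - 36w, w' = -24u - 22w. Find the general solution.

Coefficient matrix A = [[20, 0, 18], [-44, -2, -36], [-24, 0, -22]].
det(A - λI) = 0 gives eigenvalues λ = -2, 2, -4.
For λ=-2: eigenvector (0,1,0).
For λ=2: eigenvector (1,-2,-1).
For λ=-4: eigenvector (-3,6,4).
General solution: K_1e^(-2t)(0,1,0) + K_2e^(2t)(1,-2,-1) + K_3e^(-4t)(-3,6,4).

u(t) = K_2e^(2t) - 3K_3e^(-4t), v(t) = K_1e^(-2t) - 2K_2e^(2t) + 6K_3e^(-4t), w(t) = -K_2e^(2t) + 4K_3e^(-4t)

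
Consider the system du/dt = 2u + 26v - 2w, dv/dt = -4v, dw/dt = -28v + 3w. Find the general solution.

Coefficient matrix A = [[2, 26, -2], [0, -4, 0], [0, -28, 3]].
det(A - λI) = 0 gives eigenvalues λ = 2, -4, 3.
For λ=2: eigenvector (1,0,0).
For λ=-4: eigenvector (-3,1,4).
For λ=3: eigenvector (-2,0,1).
General solution: K_1e^(2t)(1,0,0) + K_2e^(-4t)(-3,1,4) + K_3e^(3t)(-2,0,1).

u(t) = K_1e^(2t) - 3K_2e^(-4t) - 2K_3e^(3t), v(t) = K_2e^(-4t), w(t) = 4K_2e^(-4t) + K_3e^(3t)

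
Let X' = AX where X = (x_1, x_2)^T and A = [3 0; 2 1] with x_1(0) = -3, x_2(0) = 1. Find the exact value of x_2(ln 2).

-16

A = [[3,0],[2,1]]; eigenvalues λ = 1, 3.
Eigenvectors: (0,1) for λ=1, (-1,-1) for λ=3.
From the initial condition, c_1 = 4, c_2 = 3.
x_2(ln 2) = (4)(2^1)(1) + (3)(2^3)(-1) = -16.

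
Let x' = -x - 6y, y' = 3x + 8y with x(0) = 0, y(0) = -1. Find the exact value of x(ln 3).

A = [[-1,-6],[3,8]]; eigenvalues λ = 2, 5.
Eigenvectors: (-2,1) for λ=2, (-1,1) for λ=5.
From the initial condition, c_1 = 1, c_2 = -2.
x(ln 3) = (1)(3^2)(-2) + (-2)(3^5)(-1) = 468.

468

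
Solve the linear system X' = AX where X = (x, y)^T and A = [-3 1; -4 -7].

Coefficient matrix A = [[-3, 1], [-4, -7]].
Characteristic polynomial det(A - λI) = λ^2 + 10λ + 25 = 0.
Single eigenvalue λ = -5 with algebraic multiplicity 2.
Eigenvector v = (-1,2); generalized eigenvector w with (A-λI)w=v is (1,-3).
General solution: e^(-5t)[C_1·v + C_2·(t·v + w)].

x(t) = -C_1e^(-5t) - C_2te^(-5t) + C_2e^(-5t), y(t) = 2C_1e^(-5t) + 2C_2te^(-5t) - 3C_2e^(-5t)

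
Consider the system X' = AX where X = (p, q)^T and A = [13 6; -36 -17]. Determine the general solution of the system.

Coefficient matrix A = [[13, 6], [-36, -17]].
Characteristic polynomial det(A - λI) = λ^2 + 4λ - 5 = 0.
Eigenvalues λ = 1, -5.
For λ=1: (A-λI) row 1 is [12, 6], so an eigenvector is (-1, 2).
For λ=-5: (A-λI) row 1 is [18, 6], so an eigenvector is (1, -3).
General solution: c_1e^(t)(-1,2) + c_2e^(-5t)(1,-3).

p(t) = -c_1e^(t) + c_2e^(-5t), q(t) = 2c_1e^(t) - 3c_2e^(-5t)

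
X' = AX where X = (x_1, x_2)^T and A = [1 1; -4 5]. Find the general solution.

x_1(t) = -K_1e^(3t) - K_2te^(3t) - K_2e^(3t), x_2(t) = -2K_1e^(3t) - 2K_2te^(3t) - 3K_2e^(3t)

Coefficient matrix A = [[1, 1], [-4, 5]].
Characteristic polynomial det(A - λI) = λ^2 - 6λ + 9 = 0.
Single eigenvalue λ = 3 with algebraic multiplicity 2.
Eigenvector v = (-1,-2); generalized eigenvector w with (A-λI)w=v is (-1,-3).
General solution: e^(3t)[K_1·v + K_2·(t·v + w)].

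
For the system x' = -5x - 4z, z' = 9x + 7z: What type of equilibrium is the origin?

A = [[-5,-4],[9,7]]; det(A-λI) = λ^2 - 2λ + 1.
repeated λ = 1 with a single eigenvector.

unstable improper node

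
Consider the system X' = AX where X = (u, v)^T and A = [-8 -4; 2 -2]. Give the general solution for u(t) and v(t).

u(t) = c_1e^(-4t) + 2c_2e^(-6t), v(t) = -c_1e^(-4t) - c_2e^(-6t)

Coefficient matrix A = [[-8, -4], [2, -2]].
Characteristic polynomial det(A - λI) = λ^2 + 10λ + 24 = 0.
Eigenvalues λ = -4, -6.
For λ=-4: (A-λI) row 1 is [-4, -4], so an eigenvector is (1, -1).
For λ=-6: (A-λI) row 1 is [-2, -4], so an eigenvector is (2, -1).
General solution: c_1e^(-4t)(1,-1) + c_2e^(-6t)(2,-1).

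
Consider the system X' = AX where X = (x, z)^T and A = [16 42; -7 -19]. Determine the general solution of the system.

x(t) = 2K_1e^(-5t) - 3K_2e^(2t), z(t) = -K_1e^(-5t) + K_2e^(2t)

Coefficient matrix A = [[16, 42], [-7, -19]].
Characteristic polynomial det(A - λI) = λ^2 + 3λ - 10 = 0.
Eigenvalues λ = -5, 2.
For λ=-5: (A-λI) row 1 is [21, 42], so an eigenvector is (2, -1).
For λ=2: (A-λI) row 1 is [14, 42], so an eigenvector is (-3, 1).
General solution: K_1e^(-5t)(2,-1) + K_2e^(2t)(-3,1).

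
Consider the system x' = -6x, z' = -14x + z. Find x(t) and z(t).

x(t) = C_2e^(-6t), z(t) = -C_1e^(t) + 2C_2e^(-6t)

Coefficient matrix A = [[-6, 0], [-14, 1]].
Characteristic polynomial det(A - λI) = λ^2 + 5λ - 6 = 0.
Eigenvalues λ = 1, -6.
For λ=1: (A-λI) row 1 is [-7, 0], so an eigenvector is (0, -1).
For λ=-6: (A-λI) row 2 is [-14, 7], so an eigenvector is (1, 2).
General solution: C_1e^(t)(0,-1) + C_2e^(-6t)(1,2).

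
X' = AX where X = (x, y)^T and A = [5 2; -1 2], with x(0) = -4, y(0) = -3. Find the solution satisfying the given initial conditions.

Coefficient matrix A = [[5, 2], [-1, 2]].
Characteristic polynomial det(A - λI) = λ^2 - 7λ + 12 = 0.
Eigenvalues λ = 4, 3.
For λ=4: (A-λI) row 1 is [1, 2], so an eigenvector is (-2, 1).
For λ=3: (A-λI) row 1 is [2, 2], so an eigenvector is (1, -1).
General solution: C_1e^(4t)(-2,1) + C_2e^(3t)(1,-1).
Applying x(0)=-4, y(0)=-3 gives C_1=7, C_2=10.

x(t) = -14e^(4t) + 10e^(3t), y(t) = 7e^(4t) - 10e^(3t)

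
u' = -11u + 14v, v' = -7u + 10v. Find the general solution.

Coefficient matrix A = [[-11, 14], [-7, 10]].
Characteristic polynomial det(A - λI) = λ^2 + λ - 12 = 0.
Eigenvalues λ = 3, -4.
For λ=3: (A-λI) row 1 is [-14, 14], so an eigenvector is (-1, -1).
For λ=-4: (A-λI) row 1 is [-7, 14], so an eigenvector is (-2, -1).
General solution: c_1e^(3t)(-1,-1) + c_2e^(-4t)(-2,-1).

u(t) = -c_1e^(3t) - 2c_2e^(-4t), v(t) = -c_1e^(3t) - c_2e^(-4t)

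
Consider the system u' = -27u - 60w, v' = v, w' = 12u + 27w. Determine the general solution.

Coefficient matrix A = [[-27, 0, -60], [0, 1, 0], [12, 0, 27]].
det(A - λI) = 0 gives eigenvalues λ = -3, 1, 3.
For λ=-3: eigenvector (5,0,-2).
For λ=1: eigenvector (0,1,0).
For λ=3: eigenvector (-2,0,1).
General solution: K_1e^(-3t)(5,0,-2) + K_2e^(t)(0,1,0) + K_3e^(3t)(-2,0,1).

u(t) = 5K_1e^(-3t) - 2K_3e^(3t), v(t) = K_2e^(t), w(t) = -2K_1e^(-3t) + K_3e^(3t)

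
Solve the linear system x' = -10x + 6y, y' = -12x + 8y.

x(t) = K_1e^(2t) - K_2e^(-4t), y(t) = 2K_1e^(2t) - K_2e^(-4t)

Coefficient matrix A = [[-10, 6], [-12, 8]].
Characteristic polynomial det(A - λI) = λ^2 + 2λ - 8 = 0.
Eigenvalues λ = 2, -4.
For λ=2: (A-λI) row 1 is [-12, 6], so an eigenvector is (1, 2).
For λ=-4: (A-λI) row 1 is [-6, 6], so an eigenvector is (-1, -1).
General solution: K_1e^(2t)(1,2) + K_2e^(-4t)(-1,-1).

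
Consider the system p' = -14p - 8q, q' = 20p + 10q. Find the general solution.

Coefficient matrix A = [[-14, -8], [20, 10]].
Characteristic polynomial det(A - λI) = λ^2 + 4λ + 20 = 0.
Eigenvalues λ = -2 ± 4i (complex conjugate pair).
For λ=-2+4i: an eigenvector is (1,-1) - i(-1,2) = (1 + i, -1 - 2i).
A real fundamental pair from Re and Im of e^((-2+4i)t)v: X_1 = e^(-2t)(cos(4t)·(1,-1) + sin(4t)·(-1,2)), X_2 = e^(-2t)(sin(4t)·(1,-1) - cos(4t)·(-1,2)).
General solution: K_1X_1 + K_2X_2.

p(t) = -K_1e^(-2t)sin(4t) + K_1e^(-2t)cos(4t) + K_2e^(-2t)sin(4t) + K_2e^(-2t)cos(4t), q(t) = 2K_1e^(-2t)sin(4t) - K_1e^(-2t)cos(4t) - K_2e^(-2t)sin(4t) - 2K_2e^(-2t)cos(4t)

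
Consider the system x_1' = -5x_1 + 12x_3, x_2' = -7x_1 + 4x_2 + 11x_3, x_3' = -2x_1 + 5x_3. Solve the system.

Coefficient matrix A = [[-5, 0, 12], [-7, 4, 11], [-2, 0, 5]].
det(A - λI) = 0 gives eigenvalues λ = 1, -1, 4.
For λ=1: eigenvector (2,1,1).
For λ=-1: eigenvector (-3,-2,-1).
For λ=4: eigenvector (0,1,0).
General solution: C_1e^(t)(2,1,1) + C_2e^(-t)(-3,-2,-1) + C_3e^(4t)(0,1,0).

x_1(t) = 2C_1e^(t) - 3C_2e^(-t), x_2(t) = C_1e^(t) - 2C_2e^(-t) + C_3e^(4t), x_3(t) = C_1e^(t) - C_2e^(-t)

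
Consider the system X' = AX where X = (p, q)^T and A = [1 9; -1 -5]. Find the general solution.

p(t) = -3C_1e^(-2t) - 3C_2te^(-2t) + 2C_2e^(-2t), q(t) = C_1e^(-2t) + C_2te^(-2t) - C_2e^(-2t)

Coefficient matrix A = [[1, 9], [-1, -5]].
Characteristic polynomial det(A - λI) = λ^2 + 4λ + 4 = 0.
Single eigenvalue λ = -2 with algebraic multiplicity 2.
Eigenvector v = (-3,1); generalized eigenvector w with (A-λI)w=v is (2,-1).
General solution: e^(-2t)[C_1·v + C_2·(t·v + w)].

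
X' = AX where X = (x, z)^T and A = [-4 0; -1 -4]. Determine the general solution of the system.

x(t) = K_2e^(-4t), z(t) = -K_1e^(-4t) - K_2te^(-4t) - 2K_2e^(-4t)

Coefficient matrix A = [[-4, 0], [-1, -4]].
Characteristic polynomial det(A - λI) = λ^2 + 8λ + 16 = 0.
Single eigenvalue λ = -4 with algebraic multiplicity 2.
Eigenvector v = (0,-1); generalized eigenvector w with (A-λI)w=v is (1,-2).
General solution: e^(-4t)[K_1·v + K_2·(t·v + w)].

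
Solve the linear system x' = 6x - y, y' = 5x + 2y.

x(t) = -C_1e^(4t)cos(t) - C_2e^(4t)sin(t), y(t) = -C_1e^(4t)sin(t) - 2C_1e^(4t)cos(t) - 2C_2e^(4t)sin(t) + C_2e^(4t)cos(t)

Coefficient matrix A = [[6, -1], [5, 2]].
Characteristic polynomial det(A - λI) = λ^2 - 8λ + 17 = 0.
Eigenvalues λ = 4 ± i (complex conjugate pair).
For λ=4+i: an eigenvector is (-1,-2) - i(0,-1) = (-1, -2 + i).
A real fundamental pair from Re and Im of e^((4+i)t)v: X_1 = e^(4t)(cos(t)·(-1,-2) + sin(t)·(0,-1)), X_2 = e^(4t)(sin(t)·(-1,-2) - cos(t)·(0,-1)).
General solution: C_1X_1 + C_2X_2.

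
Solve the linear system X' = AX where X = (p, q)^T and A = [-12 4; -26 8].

Coefficient matrix A = [[-12, 4], [-26, 8]].
Characteristic polynomial det(A - λI) = λ^2 + 4λ + 8 = 0.
Eigenvalues λ = -2 ± 2i (complex conjugate pair).
For λ=-2+2i: an eigenvector is (1,2) - i(-1,-3) = (1 + i, 2 + 3i).
A real fundamental pair from Re and Im of e^((-2+2i)t)v: X_1 = e^(-2t)(cos(2t)·(1,2) + sin(2t)·(-1,-3)), X_2 = e^(-2t)(sin(2t)·(1,2) - cos(2t)·(-1,-3)).
General solution: c_1X_1 + c_2X_2.

p(t) = -c_1e^(-2t)sin(2t) + c_1e^(-2t)cos(2t) + c_2e^(-2t)sin(2t) + c_2e^(-2t)cos(2t), q(t) = -3c_1e^(-2t)sin(2t) + 2c_1e^(-2t)cos(2t) + 2c_2e^(-2t)sin(2t) + 3c_2e^(-2t)cos(2t)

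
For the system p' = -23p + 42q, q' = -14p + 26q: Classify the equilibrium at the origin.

A = [[-23,42],[-14,26]]; det(A-λI) = λ^2 - 3λ - 10.
λ = 5, -2: opposite signs.

saddle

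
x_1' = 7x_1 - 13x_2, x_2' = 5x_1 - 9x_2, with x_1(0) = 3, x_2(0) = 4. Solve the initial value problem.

Coefficient matrix A = [[7, -13], [5, -9]].
Characteristic polynomial det(A - λI) = λ^2 + 2λ + 2 = 0.
Eigenvalues λ = -1 ± i (complex conjugate pair).
For λ=-1+i: an eigenvector is (3,2) - i(-2,-1) = (3 + 2i, 2 + i).
A real fundamental pair from Re and Im of e^((-1+i)t)v: X_1 = e^(-t)(cos(t)·(3,2) + sin(t)·(-2,-1)), X_2 = e^(-t)(sin(t)·(3,2) - cos(t)·(-2,-1)).
General solution: K_1X_1 + K_2X_2.
Applying x_1(0)=3, x_2(0)=4 gives K_1=5, K_2=-6.

x_1(t) = -28e^(-t)sin(t) + 3e^(-t)cos(t), x_2(t) = -17e^(-t)sin(t) + 4e^(-t)cos(t)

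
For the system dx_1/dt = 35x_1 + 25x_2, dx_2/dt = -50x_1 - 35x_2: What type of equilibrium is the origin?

center

A = [[35,25],[-50,-35]]; det(A-λI) = λ^2 + 25.
λ = 0 ± 5i: zero real part.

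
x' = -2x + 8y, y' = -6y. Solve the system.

x(t) = C_1e^(-2t) + 2C_2e^(-6t), y(t) = -C_2e^(-6t)

Coefficient matrix A = [[-2, 8], [0, -6]].
Characteristic polynomial det(A - λI) = λ^2 + 8λ + 12 = 0.
Eigenvalues λ = -2, -6.
For λ=-2: (A-λI) row 1 is [0, 8], so an eigenvector is (1, 0).
For λ=-6: (A-λI) row 1 is [4, 8], so an eigenvector is (2, -1).
General solution: C_1e^(-2t)(1,0) + C_2e^(-6t)(2,-1).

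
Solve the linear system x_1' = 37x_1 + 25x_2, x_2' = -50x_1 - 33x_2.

Coefficient matrix A = [[37, 25], [-50, -33]].
Characteristic polynomial det(A - λI) = λ^2 - 4λ + 29 = 0.
Eigenvalues λ = 2 ± 5i (complex conjugate pair).
For λ=2+5i: an eigenvector is (-2,3) - i(1,-1) = (-2 - i, 3 + i).
A real fundamental pair from Re and Im of e^((2+5i)t)v: X_1 = e^(2t)(cos(5t)·(-2,3) + sin(5t)·(1,-1)), X_2 = e^(2t)(sin(5t)·(-2,3) - cos(5t)·(1,-1)).
General solution: c_1X_1 + c_2X_2.

x_1(t) = c_1e^(2t)sin(5t) - 2c_1e^(2t)cos(5t) - 2c_2e^(2t)sin(5t) - c_2e^(2t)cos(5t), x_2(t) = -c_1e^(2t)sin(5t) + 3c_1e^(2t)cos(5t) + 3c_2e^(2t)sin(5t) + c_2e^(2t)cos(5t)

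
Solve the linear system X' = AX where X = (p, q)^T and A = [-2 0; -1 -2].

p(t) = c_2e^(-2t), q(t) = -c_1e^(-2t) - c_2te^(-2t) + 2c_2e^(-2t)

Coefficient matrix A = [[-2, 0], [-1, -2]].
Characteristic polynomial det(A - λI) = λ^2 + 4λ + 4 = 0.
Single eigenvalue λ = -2 with algebraic multiplicity 2.
Eigenvector v = (0,-1); generalized eigenvector w with (A-λI)w=v is (1,2).
General solution: e^(-2t)[c_1·v + c_2·(t·v + w)].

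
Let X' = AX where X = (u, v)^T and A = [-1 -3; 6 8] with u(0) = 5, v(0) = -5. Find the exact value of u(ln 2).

20

A = [[-1,-3],[6,8]]; eigenvalues λ = 2, 5.
Eigenvectors: (1,-1) for λ=2, (-1,2) for λ=5.
From the initial condition, c_1 = 5, c_2 = 0.
u(ln 2) = (5)(2^2)(1) + (0)(2^5)(-1) = 20.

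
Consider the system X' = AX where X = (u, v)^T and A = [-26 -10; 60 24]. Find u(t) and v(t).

Coefficient matrix A = [[-26, -10], [60, 24]].
Characteristic polynomial det(A - λI) = λ^2 + 2λ - 24 = 0.
Eigenvalues λ = 4, -6.
For λ=4: (A-λI) row 1 is [-30, -10], so an eigenvector is (1, -3).
For λ=-6: (A-λI) row 1 is [-20, -10], so an eigenvector is (1, -2).
General solution: C_1e^(4t)(1,-3) + C_2e^(-6t)(1,-2).

u(t) = C_1e^(4t) + C_2e^(-6t), v(t) = -3C_1e^(4t) - 2C_2e^(-6t)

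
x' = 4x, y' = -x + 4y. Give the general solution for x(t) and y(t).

Coefficient matrix A = [[4, 0], [-1, 4]].
Characteristic polynomial det(A - λI) = λ^2 - 8λ + 16 = 0.
Single eigenvalue λ = 4 with algebraic multiplicity 2.
Eigenvector v = (0,-1); generalized eigenvector w with (A-λI)w=v is (1,2).
General solution: e^(4t)[c_1·v + c_2·(t·v + w)].

x(t) = c_2e^(4t), y(t) = -c_1e^(4t) - c_2te^(4t) + 2c_2e^(4t)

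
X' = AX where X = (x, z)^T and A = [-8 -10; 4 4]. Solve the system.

Coefficient matrix A = [[-8, -10], [4, 4]].
Characteristic polynomial det(A - λI) = λ^2 + 4λ + 8 = 0.
Eigenvalues λ = -2 ± 2i (complex conjugate pair).
For λ=-2+2i: an eigenvector is (2,-1) - i(-1,1) = (2 + i, -1 - i).
A real fundamental pair from Re and Im of e^((-2+2i)t)v: X_1 = e^(-2t)(cos(2t)·(2,-1) + sin(2t)·(-1,1)), X_2 = e^(-2t)(sin(2t)·(2,-1) - cos(2t)·(-1,1)).
General solution: c_1X_1 + c_2X_2.

x(t) = -c_1e^(-2t)sin(2t) + 2c_1e^(-2t)cos(2t) + 2c_2e^(-2t)sin(2t) + c_2e^(-2t)cos(2t), z(t) = c_1e^(-2t)sin(2t) - c_1e^(-2t)cos(2t) - c_2e^(-2t)sin(2t) - c_2e^(-2t)cos(2t)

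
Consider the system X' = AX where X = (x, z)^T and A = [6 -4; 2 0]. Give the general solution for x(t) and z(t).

Coefficient matrix A = [[6, -4], [2, 0]].
Characteristic polynomial det(A - λI) = λ^2 - 6λ + 8 = 0.
Eigenvalues λ = 4, 2.
For λ=4: (A-λI) row 1 is [2, -4], so an eigenvector is (2, 1).
For λ=2: (A-λI) row 1 is [4, -4], so an eigenvector is (1, 1).
General solution: c_1e^(4t)(2,1) + c_2e^(2t)(1,1).

x(t) = 2c_1e^(4t) + c_2e^(2t), z(t) = c_1e^(4t) + c_2e^(2t)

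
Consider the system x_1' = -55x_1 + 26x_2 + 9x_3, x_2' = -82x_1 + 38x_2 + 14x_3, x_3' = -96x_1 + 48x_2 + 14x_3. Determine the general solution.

x_1(t) = K_1e^(-3t) + K_2e^(-2t) + 2K_3e^(2t), x_2(t) = 2K_1e^(-3t) + K_2e^(-2t) + 3K_3e^(2t), x_3(t) = 3K_2e^(-2t) + 4K_3e^(2t)

Coefficient matrix A = [[-55, 26, 9], [-82, 38, 14], [-96, 48, 14]].
det(A - λI) = 0 gives eigenvalues λ = -3, -2, 2.
For λ=-3: eigenvector (1,2,0).
For λ=-2: eigenvector (1,1,3).
For λ=2: eigenvector (2,3,4).
General solution: K_1e^(-3t)(1,2,0) + K_2e^(-2t)(1,1,3) + K_3e^(2t)(2,3,4).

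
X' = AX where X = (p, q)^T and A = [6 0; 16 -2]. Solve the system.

Coefficient matrix A = [[6, 0], [16, -2]].
Characteristic polynomial det(A - λI) = λ^2 - 4λ - 12 = 0.
Eigenvalues λ = -2, 6.
For λ=-2: (A-λI) row 1 is [8, 0], so an eigenvector is (0, -1).
For λ=6: (A-λI) row 2 is [16, -8], so an eigenvector is (-1, -2).
General solution: c_1e^(-2t)(0,-1) + c_2e^(6t)(-1,-2).

p(t) = -c_2e^(6t), q(t) = -c_1e^(-2t) - 2c_2e^(6t)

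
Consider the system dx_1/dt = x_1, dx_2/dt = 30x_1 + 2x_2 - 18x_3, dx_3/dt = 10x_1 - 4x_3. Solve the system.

x_1(t) = K_1e^(t), x_2(t) = 6K_1e^(t) + K_2e^(2t) + 3K_3e^(-4t), x_3(t) = 2K_1e^(t) + K_3e^(-4t)

Coefficient matrix A = [[1, 0, 0], [30, 2, -18], [10, 0, -4]].
det(A - λI) = 0 gives eigenvalues λ = 1, 2, -4.
For λ=1: eigenvector (1,6,2).
For λ=2: eigenvector (0,1,0).
For λ=-4: eigenvector (0,3,1).
General solution: K_1e^(t)(1,6,2) + K_2e^(2t)(0,1,0) + K_3e^(-4t)(0,3,1).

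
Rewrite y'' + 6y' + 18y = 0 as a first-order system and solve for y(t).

y(t) = C_1e^(-3t)cos(3t) + C_2e^(-3t)sin(3t)

Let x_1 = y, x_2 = y'. Then x_1' = x_2 and x_2' = -18x_1 - 6x_2.
A = [[0,1],[-18,-6]]; det(A-λI) = λ^2 + 6λ + 18.
Eigenvalues λ = -3 ± 3i.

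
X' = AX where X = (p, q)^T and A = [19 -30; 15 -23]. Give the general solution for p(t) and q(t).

Coefficient matrix A = [[19, -30], [15, -23]].
Characteristic polynomial det(A - λI) = λ^2 + 4λ + 13 = 0.
Eigenvalues λ = -2 ± 3i (complex conjugate pair).
For λ=-2+3i: an eigenvector is (-3,-2) - i(-1,-1) = (-3 + i, -2 + i).
A real fundamental pair from Re and Im of e^((-2+3i)t)v: X_1 = e^(-2t)(cos(3t)·(-3,-2) + sin(3t)·(-1,-1)), X_2 = e^(-2t)(sin(3t)·(-3,-2) - cos(3t)·(-1,-1)).
General solution: c_1X_1 + c_2X_2.

p(t) = -c_1e^(-2t)sin(3t) - 3c_1e^(-2t)cos(3t) - 3c_2e^(-2t)sin(3t) + c_2e^(-2t)cos(3t), q(t) = -c_1e^(-2t)sin(3t) - 2c_1e^(-2t)cos(3t) - 2c_2e^(-2t)sin(3t) + c_2e^(-2t)cos(3t)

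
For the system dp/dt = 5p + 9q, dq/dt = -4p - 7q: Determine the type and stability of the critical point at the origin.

A = [[5,9],[-4,-7]]; det(A-λI) = λ^2 + 2λ + 1.
repeated λ = -1 with a single eigenvector.

stable improper node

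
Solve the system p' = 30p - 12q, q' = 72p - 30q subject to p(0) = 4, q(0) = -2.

p(t) = 14e^(6t) - 10e^(-6t), q(t) = 28e^(6t) - 30e^(-6t)

Coefficient matrix A = [[30, -12], [72, -30]].
Characteristic polynomial det(A - λI) = λ^2 - 36 = 0.
Eigenvalues λ = -6, 6.
For λ=-6: (A-λI) row 1 is [36, -12], so an eigenvector is (1, 3).
For λ=6: (A-λI) row 1 is [24, -12], so an eigenvector is (-1, -2).
General solution: K_1e^(-6t)(1,3) + K_2e^(6t)(-1,-2).
Applying p(0)=4, q(0)=-2 gives K_1=-10, K_2=-14.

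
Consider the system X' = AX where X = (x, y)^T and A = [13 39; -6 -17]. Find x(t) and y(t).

Coefficient matrix A = [[13, 39], [-6, -17]].
Characteristic polynomial det(A - λI) = λ^2 + 4λ + 13 = 0.
Eigenvalues λ = -2 ± 3i (complex conjugate pair).
For λ=-2+3i: an eigenvector is (-2,1) - i(3,-1) = (-2 - 3i, 1 + i).
A real fundamental pair from Re and Im of e^((-2+3i)t)v: X_1 = e^(-2t)(cos(3t)·(-2,1) + sin(3t)·(3,-1)), X_2 = e^(-2t)(sin(3t)·(-2,1) - cos(3t)·(3,-1)).
General solution: c_1X_1 + c_2X_2.

x(t) = 3c_1e^(-2t)sin(3t) - 2c_1e^(-2t)cos(3t) - 2c_2e^(-2t)sin(3t) - 3c_2e^(-2t)cos(3t), y(t) = -c_1e^(-2t)sin(3t) + c_1e^(-2t)cos(3t) + c_2e^(-2t)sin(3t) + c_2e^(-2t)cos(3t)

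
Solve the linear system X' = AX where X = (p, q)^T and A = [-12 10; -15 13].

Coefficient matrix A = [[-12, 10], [-15, 13]].
Characteristic polynomial det(A - λI) = λ^2 - λ - 6 = 0.
Eigenvalues λ = 3, -2.
For λ=3: (A-λI) row 1 is [-15, 10], so an eigenvector is (2, 3).
For λ=-2: (A-λI) row 1 is [-10, 10], so an eigenvector is (1, 1).
General solution: C_1e^(3t)(2,3) + C_2e^(-2t)(1,1).

p(t) = 2C_1e^(3t) + C_2e^(-2t), q(t) = 3C_1e^(3t) + C_2e^(-2t)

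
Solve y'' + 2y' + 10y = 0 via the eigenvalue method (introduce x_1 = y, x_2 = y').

y(t) = K_1e^(-t)cos(3t) + K_2e^(-t)sin(3t)

Let x_1 = y, x_2 = y'. Then x_1' = x_2 and x_2' = -10x_1 - 2x_2.
A = [[0,1],[-10,-2]]; det(A-λI) = λ^2 + 2λ + 10.
Eigenvalues λ = -1 ± 3i.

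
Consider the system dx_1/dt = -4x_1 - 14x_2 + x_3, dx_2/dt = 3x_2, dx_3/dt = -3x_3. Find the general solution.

Coefficient matrix A = [[-4, -14, 1], [0, 3, 0], [0, 0, -3]].
det(A - λI) = 0 gives eigenvalues λ = -4, 3, -3.
For λ=-4: eigenvector (1,0,0).
For λ=3: eigenvector (-2,1,0).
For λ=-3: eigenvector (1,0,1).
General solution: K_1e^(-4t)(1,0,0) + K_2e^(3t)(-2,1,0) + K_3e^(-3t)(1,0,1).

x_1(t) = K_1e^(-4t) - 2K_2e^(3t) + K_3e^(-3t), x_2(t) = K_2e^(3t), x_3(t) = K_3e^(-3t)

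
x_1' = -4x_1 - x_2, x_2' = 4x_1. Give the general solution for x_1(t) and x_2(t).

Coefficient matrix A = [[-4, -1], [4, 0]].
Characteristic polynomial det(A - λI) = λ^2 + 4λ + 4 = 0.
Single eigenvalue λ = -2 with algebraic multiplicity 2.
Eigenvector v = (-1,2); generalized eigenvector w with (A-λI)w=v is (0,1).
General solution: e^(-2t)[C_1·v + C_2·(t·v + w)].

x_1(t) = -C_1e^(-2t) - C_2te^(-2t), x_2(t) = 2C_1e^(-2t) + 2C_2te^(-2t) + C_2e^(-2t)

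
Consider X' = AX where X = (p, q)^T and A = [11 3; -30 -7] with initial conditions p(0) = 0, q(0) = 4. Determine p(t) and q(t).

p(t) = 4e^(2t)sin(3t), q(t) = -12e^(2t)sin(3t) + 4e^(2t)cos(3t)

Coefficient matrix A = [[11, 3], [-30, -7]].
Characteristic polynomial det(A - λI) = λ^2 - 4λ + 13 = 0.
Eigenvalues λ = 2 ± 3i (complex conjugate pair).
For λ=2+3i: an eigenvector is (0,-1) - i(-1,3) = (0 + i, -1 - 3i).
A real fundamental pair from Re and Im of e^((2+3i)t)v: X_1 = e^(2t)(cos(3t)·(0,-1) + sin(3t)·(-1,3)), X_2 = e^(2t)(sin(3t)·(0,-1) - cos(3t)·(-1,3)).
General solution: K_1X_1 + K_2X_2.
Applying p(0)=0, q(0)=4 gives K_1=-4, K_2=0.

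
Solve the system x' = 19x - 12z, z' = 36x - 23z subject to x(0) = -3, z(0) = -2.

Coefficient matrix A = [[19, -12], [36, -23]].
Characteristic polynomial det(A - λI) = λ^2 + 4λ - 5 = 0.
Eigenvalues λ = -5, 1.
For λ=-5: (A-λI) row 1 is [24, -12], so an eigenvector is (-1, -2).
For λ=1: (A-λI) row 1 is [18, -12], so an eigenvector is (2, 3).
General solution: c_1e^(-5t)(-1,-2) + c_2e^(t)(2,3).
Applying x(0)=-3, z(0)=-2 gives c_1=-5, c_2=-4.

x(t) = -8e^(t) + 5e^(-5t), z(t) = -12e^(t) + 10e^(-5t)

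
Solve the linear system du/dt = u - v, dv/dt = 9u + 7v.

Coefficient matrix A = [[1, -1], [9, 7]].
Characteristic polynomial det(A - λI) = λ^2 - 8λ + 16 = 0.
Single eigenvalue λ = 4 with algebraic multiplicity 2.
Eigenvector v = (1,-3); generalized eigenvector w with (A-λI)w=v is (0,-1).
General solution: e^(4t)[C_1·v + C_2·(t·v + w)].

u(t) = C_1e^(4t) + C_2te^(4t), v(t) = -3C_1e^(4t) - 3C_2te^(4t) - C_2e^(4t)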